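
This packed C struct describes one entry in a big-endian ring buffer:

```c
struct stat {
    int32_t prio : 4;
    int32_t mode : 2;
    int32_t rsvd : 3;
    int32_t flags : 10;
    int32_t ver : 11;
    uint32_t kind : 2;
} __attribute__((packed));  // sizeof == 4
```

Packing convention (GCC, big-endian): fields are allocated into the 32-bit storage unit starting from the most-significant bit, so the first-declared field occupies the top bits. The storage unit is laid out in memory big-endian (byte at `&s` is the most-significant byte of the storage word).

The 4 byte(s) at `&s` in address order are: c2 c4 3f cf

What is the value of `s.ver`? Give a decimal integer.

[0]=0xc2 [1]=0xc4 [2]=0x3f [3]=0xcf (big-endian) → word 0xc2c43fcf
prio:4 @ bit 28 → (0xc2c43fcf>>28)&0xf = 0xc
mode:2 @ bit 26 → (0xc2c43fcf>>26)&0x3 = 0x0
rsvd:3 @ bit 23 → (0xc2c43fcf>>23)&0x7 = 0x5
flags:10 @ bit 13 → (0xc2c43fcf>>13)&0x3ff = 0x221
ver:11 @ bit 2 → (0xc2c43fcf>>2)&0x7ff = 0x7f3  ←
kind:2 @ bit 0 → (0xc2c43fcf>>0)&0x3 = 0x3
ver signed 11b, MSB=1: 2035 - 2048 = -13

-13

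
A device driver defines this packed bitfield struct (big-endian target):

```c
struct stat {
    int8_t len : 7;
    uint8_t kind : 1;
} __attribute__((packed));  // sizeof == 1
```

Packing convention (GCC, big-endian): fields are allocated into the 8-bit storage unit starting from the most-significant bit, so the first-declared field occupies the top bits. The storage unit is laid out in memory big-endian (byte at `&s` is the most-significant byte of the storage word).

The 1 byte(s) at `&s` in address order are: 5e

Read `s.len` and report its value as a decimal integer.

[0]=0x5e (big-endian) → word 0x5e
len [1+:7] = (word>>1) & 0x7f = 47  ←
kind [0+:1] = (word>>0) & 0x1 = 0
len signed 7b, MSB=0: value = 47

47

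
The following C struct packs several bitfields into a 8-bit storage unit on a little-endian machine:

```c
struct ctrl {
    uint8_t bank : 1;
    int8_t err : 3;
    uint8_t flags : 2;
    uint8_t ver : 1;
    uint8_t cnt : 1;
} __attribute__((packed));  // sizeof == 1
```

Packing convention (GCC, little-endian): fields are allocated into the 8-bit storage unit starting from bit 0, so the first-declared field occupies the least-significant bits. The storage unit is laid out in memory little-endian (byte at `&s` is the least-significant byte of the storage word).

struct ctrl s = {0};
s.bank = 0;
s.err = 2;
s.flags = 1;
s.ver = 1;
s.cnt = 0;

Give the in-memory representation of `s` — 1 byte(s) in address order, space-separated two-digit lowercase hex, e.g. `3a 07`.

[0+:1] bank=0 & 0x1 = 0x0; word=0x00
[1+:3] err=2 & 0x7 = 0x2; word=0x04
[4+:2] flags=1 & 0x3 = 0x1; word=0x14
[6+:1] ver=1 & 0x1 = 0x1; word=0x54
[7+:1] cnt=0 & 0x1 = 0x0; word=0x54
word = 0x54 → little-endian bytes:
  [0]=0x54

54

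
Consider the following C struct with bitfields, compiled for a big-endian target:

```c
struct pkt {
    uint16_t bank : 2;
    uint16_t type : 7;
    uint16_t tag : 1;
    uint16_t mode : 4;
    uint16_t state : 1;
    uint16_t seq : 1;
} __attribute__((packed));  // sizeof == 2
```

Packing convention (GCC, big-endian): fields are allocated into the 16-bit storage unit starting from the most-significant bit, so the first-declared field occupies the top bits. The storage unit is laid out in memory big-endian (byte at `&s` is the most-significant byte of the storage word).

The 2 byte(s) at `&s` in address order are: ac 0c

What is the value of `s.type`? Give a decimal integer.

88

[0]=0xac [1]=0x0c (big-endian) → word 0xac0c
bank [14+:2] = (word>>14) & 0x3 = 2
type [7+:7] = (word>>7) & 0x7f = 88  ←
tag [6+:1] = (word>>6) & 0x1 = 0
mode [2+:4] = (word>>2) & 0xf = 3
state [1+:1] = (word>>1) & 0x1 = 0
seq [0+:1] = (word>>0) & 0x1 = 0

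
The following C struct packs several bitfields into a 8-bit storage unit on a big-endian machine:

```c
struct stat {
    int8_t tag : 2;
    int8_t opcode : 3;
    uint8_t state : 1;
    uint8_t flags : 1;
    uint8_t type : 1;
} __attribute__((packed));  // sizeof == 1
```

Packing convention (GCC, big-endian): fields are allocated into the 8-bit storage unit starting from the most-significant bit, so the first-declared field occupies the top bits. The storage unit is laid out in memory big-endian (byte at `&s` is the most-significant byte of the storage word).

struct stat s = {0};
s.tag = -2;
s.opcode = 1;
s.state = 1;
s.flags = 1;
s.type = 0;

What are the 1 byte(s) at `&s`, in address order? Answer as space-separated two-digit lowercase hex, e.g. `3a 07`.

8e

tag (2b) val=-2 bits=0x2 at bit 6: 0x80
opcode (3b) val=1 bits=0x1 at bit 3: 0x88
state (1b) val=1 bits=0x1 at bit 2: 0x8c
flags (1b) val=1 bits=0x1 at bit 1: 0x8e
type (1b) val=0 bits=0x0 at bit 0: 0x8e
word = 0x8e → big-endian bytes:
  [0]=0x8e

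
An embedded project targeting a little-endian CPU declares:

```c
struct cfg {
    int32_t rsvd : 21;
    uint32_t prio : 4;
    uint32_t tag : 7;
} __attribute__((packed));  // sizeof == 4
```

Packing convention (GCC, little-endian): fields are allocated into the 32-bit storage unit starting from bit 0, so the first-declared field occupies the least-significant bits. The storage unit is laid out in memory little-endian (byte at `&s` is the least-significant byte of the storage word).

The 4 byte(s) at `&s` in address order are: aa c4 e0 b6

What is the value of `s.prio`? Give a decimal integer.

7

[0]=0xaa [1]=0xc4 [2]=0xe0 [3]=0xb6 (little-endian) → word 0xb6e0c4aa
rsvd [0+:21] = (word>>0) & 0x1fffff = 50346
prio [21+:4] = (word>>21) & 0xf = 7  ←
tag [25+:7] = (word>>25) & 0x7f = 91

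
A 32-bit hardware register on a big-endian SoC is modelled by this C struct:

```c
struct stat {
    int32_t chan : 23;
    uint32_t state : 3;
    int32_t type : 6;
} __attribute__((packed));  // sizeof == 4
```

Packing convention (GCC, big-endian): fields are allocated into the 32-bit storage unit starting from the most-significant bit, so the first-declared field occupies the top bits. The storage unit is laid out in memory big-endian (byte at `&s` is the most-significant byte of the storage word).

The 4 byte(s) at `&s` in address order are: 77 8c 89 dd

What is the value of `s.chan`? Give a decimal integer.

[0]=0x77 [1]=0x8c [2]=0x89 [3]=0xdd (big-endian) → word 0x778c89dd
chan [9+:23] = (word>>9) & 0x7fffff = 3917380  ←
state [6+:3] = (word>>6) & 0x7 = 7
type [0+:6] = (word>>0) & 0x3f = 29
chan signed 23b, MSB=0: value = 3917380

3917380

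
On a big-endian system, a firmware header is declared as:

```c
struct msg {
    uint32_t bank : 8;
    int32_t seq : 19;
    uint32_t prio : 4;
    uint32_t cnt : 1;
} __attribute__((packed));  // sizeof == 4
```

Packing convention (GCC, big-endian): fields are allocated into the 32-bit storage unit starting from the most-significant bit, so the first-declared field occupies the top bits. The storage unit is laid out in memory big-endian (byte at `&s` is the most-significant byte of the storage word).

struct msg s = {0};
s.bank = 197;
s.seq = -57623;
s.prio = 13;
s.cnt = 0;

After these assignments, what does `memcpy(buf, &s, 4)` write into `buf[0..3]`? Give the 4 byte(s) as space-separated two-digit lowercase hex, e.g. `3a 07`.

[24+:8] bank=197 & 0xff = 0xc5; word=0xc5000000
[5+:19] seq=-57623 & 0x7ffff = 0x71ee9; word=0xc5e3dd20
[1+:4] prio=13 & 0xf = 0xd; word=0xc5e3dd3a
[0+:1] cnt=0 & 0x1 = 0x0; word=0xc5e3dd3a
word = 0xc5e3dd3a → big-endian bytes:
  [0]=0xc5  [1]=0xe3  [2]=0xdd  [3]=0x3a

c5 e3 dd 3a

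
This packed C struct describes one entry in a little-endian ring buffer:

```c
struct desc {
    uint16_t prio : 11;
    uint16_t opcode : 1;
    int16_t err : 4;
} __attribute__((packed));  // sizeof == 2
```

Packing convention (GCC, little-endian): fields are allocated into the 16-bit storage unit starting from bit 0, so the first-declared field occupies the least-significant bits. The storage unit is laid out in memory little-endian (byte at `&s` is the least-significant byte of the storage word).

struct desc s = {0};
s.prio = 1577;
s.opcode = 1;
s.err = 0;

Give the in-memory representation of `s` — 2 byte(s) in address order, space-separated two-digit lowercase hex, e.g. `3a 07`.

prio:11 = 1577 → 0x629 << 0 → word 0x0629
opcode:1 = 1 → 0x1 << 11 → word 0x0e29
err:4 = 0 → 0x0 << 12 → word 0x0e29
word = 0x0e29 → little-endian bytes:
  [0]=0x29  [1]=0x0e

29 0e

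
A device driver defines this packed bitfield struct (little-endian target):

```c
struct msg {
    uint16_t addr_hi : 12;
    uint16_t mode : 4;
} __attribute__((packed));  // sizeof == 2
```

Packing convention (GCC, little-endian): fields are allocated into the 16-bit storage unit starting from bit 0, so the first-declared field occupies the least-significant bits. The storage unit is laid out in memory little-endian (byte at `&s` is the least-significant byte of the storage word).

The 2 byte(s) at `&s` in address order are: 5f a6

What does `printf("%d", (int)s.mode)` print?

10

[0]=0x5f [1]=0xa6 (little-endian) → word 0xa65f
addr_hi:12 @ bit 0 → (0xa65f>>0)&0xfff = 0x65f
mode:4 @ bit 12 → (0xa65f>>12)&0xf = 0xa  ←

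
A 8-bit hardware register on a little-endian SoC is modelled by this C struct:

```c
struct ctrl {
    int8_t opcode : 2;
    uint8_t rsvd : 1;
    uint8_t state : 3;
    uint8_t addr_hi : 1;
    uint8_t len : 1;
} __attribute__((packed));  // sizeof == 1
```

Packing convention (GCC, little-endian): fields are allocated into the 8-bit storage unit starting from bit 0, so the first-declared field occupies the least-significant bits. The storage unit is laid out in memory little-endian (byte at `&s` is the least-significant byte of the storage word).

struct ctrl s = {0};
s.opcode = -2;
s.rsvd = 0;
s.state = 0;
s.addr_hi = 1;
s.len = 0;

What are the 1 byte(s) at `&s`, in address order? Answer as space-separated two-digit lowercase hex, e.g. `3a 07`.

42

[0+:2] opcode=-2 & 0x3 = 0x2; word=0x02
[2+:1] rsvd=0 & 0x1 = 0x0; word=0x02
[3+:3] state=0 & 0x7 = 0x0; word=0x02
[6+:1] addr_hi=1 & 0x1 = 0x1; word=0x42
[7+:1] len=0 & 0x1 = 0x0; word=0x42
word = 0x42 → little-endian bytes:
  [0]=0x42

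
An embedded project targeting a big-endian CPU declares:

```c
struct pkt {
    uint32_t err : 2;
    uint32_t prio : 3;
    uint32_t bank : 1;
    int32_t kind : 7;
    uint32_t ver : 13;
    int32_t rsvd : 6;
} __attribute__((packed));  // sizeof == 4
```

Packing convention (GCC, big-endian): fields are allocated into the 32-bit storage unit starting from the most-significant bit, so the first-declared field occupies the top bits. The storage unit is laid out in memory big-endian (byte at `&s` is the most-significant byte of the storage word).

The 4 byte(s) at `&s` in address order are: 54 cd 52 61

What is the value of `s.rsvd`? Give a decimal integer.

-31

[0]=0x54 [1]=0xcd [2]=0x52 [3]=0x61 (big-endian) → word 0x54cd5261
err:2 @ bit 30 → (0x54cd5261>>30)&0x3 = 0x1
prio:3 @ bit 27 → (0x54cd5261>>27)&0x7 = 0x2
bank:1 @ bit 26 → (0x54cd5261>>26)&0x1 = 0x1
kind:7 @ bit 19 → (0x54cd5261>>19)&0x7f = 0x19
ver:13 @ bit 6 → (0x54cd5261>>6)&0x1fff = 0x1549
rsvd:6 @ bit 0 → (0x54cd5261>>0)&0x3f = 0x21  ←
rsvd signed 6b, MSB=1: 33 - 64 = -31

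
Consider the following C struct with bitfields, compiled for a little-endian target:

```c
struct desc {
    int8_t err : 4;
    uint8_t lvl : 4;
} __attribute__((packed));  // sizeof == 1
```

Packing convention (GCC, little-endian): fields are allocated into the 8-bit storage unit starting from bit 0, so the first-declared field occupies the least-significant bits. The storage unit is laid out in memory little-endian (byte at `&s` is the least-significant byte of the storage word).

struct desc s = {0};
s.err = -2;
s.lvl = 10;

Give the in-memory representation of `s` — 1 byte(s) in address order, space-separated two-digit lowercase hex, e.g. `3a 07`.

ae

[0+:4] err=-2 & 0xf = 0xe; word=0x0e
[4+:4] lvl=10 & 0xf = 0xa; word=0xae
word = 0xae → little-endian bytes:
  [0]=0xae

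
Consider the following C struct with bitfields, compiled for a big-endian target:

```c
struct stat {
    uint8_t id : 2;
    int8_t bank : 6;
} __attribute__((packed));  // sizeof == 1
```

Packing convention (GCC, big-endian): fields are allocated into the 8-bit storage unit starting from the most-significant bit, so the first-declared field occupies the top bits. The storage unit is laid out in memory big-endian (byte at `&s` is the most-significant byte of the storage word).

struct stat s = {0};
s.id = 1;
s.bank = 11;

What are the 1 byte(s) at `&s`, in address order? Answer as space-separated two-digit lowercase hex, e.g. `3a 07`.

4b

id:2 = 1 → 0x1 << 6 → word 0x40
bank:6 = 11 → 0xb << 0 → word 0x4b
word = 0x4b → big-endian bytes:
  [0]=0x4b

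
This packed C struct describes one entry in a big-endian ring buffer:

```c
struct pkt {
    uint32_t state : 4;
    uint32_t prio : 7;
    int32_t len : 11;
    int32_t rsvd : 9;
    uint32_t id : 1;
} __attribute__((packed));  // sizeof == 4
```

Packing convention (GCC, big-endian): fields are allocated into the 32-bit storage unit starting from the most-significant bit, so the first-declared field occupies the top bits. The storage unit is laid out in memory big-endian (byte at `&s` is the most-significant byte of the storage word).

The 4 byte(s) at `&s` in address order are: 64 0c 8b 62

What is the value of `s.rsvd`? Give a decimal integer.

[0]=0x64 [1]=0x0c [2]=0x8b [3]=0x62 (big-endian) → word 0x640c8b62
state:4 @ bit 28 → (0x640c8b62>>28)&0xf = 0x6
prio:7 @ bit 21 → (0x640c8b62>>21)&0x7f = 0x20
len:11 @ bit 10 → (0x640c8b62>>10)&0x7ff = 0x322
rsvd:9 @ bit 1 → (0x640c8b62>>1)&0x1ff = 0x1b1  ←
id:1 @ bit 0 → (0x640c8b62>>0)&0x1 = 0x0
rsvd signed 9b, MSB=1: 433 - 512 = -79

-79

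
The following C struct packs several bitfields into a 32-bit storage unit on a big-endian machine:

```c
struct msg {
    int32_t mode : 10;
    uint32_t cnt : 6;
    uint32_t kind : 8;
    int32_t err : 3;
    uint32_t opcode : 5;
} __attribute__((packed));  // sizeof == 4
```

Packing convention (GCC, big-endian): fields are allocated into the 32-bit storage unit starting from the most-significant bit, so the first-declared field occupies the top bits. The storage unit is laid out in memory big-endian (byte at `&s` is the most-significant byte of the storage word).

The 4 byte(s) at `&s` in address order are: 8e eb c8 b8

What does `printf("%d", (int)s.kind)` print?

200

[0]=0x8e [1]=0xeb [2]=0xc8 [3]=0xb8 (big-endian) → word 0x8eebc8b8
mode:10 @ bit 22 → (0x8eebc8b8>>22)&0x3ff = 0x23b
cnt:6 @ bit 16 → (0x8eebc8b8>>16)&0x3f = 0x2b
kind:8 @ bit 8 → (0x8eebc8b8>>8)&0xff = 0xc8  ←
err:3 @ bit 5 → (0x8eebc8b8>>5)&0x7 = 0x5
opcode:5 @ bit 0 → (0x8eebc8b8>>0)&0x1f = 0x18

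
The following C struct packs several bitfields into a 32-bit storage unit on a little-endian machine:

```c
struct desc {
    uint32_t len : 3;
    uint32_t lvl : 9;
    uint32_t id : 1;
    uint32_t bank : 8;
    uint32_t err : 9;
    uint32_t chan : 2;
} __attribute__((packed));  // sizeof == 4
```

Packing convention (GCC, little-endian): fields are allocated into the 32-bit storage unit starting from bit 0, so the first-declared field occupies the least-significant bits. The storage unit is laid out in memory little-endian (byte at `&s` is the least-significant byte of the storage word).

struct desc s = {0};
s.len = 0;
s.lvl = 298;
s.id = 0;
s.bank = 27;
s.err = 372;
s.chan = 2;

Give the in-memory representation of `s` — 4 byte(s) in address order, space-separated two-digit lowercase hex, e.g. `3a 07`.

len (3b) val=0 bits=0x0 at bit 0: 0x00000000
lvl (9b) val=298 bits=0x12a at bit 3: 0x00000950
id (1b) val=0 bits=0x0 at bit 12: 0x00000950
bank (8b) val=27 bits=0x1b at bit 13: 0x00036950
err (9b) val=372 bits=0x174 at bit 21: 0x2e836950
chan (2b) val=2 bits=0x2 at bit 30: 0xae836950
word = 0xae836950 → little-endian bytes:
  [0]=0x50  [1]=0x69  [2]=0x83  [3]=0xae

50 69 83 ae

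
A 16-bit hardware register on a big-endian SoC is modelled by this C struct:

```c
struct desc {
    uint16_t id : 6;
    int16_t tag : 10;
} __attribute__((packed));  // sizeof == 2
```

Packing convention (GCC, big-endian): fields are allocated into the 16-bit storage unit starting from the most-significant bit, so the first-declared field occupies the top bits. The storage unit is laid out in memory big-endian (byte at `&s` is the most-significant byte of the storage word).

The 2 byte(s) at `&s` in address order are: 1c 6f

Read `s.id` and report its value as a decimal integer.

7

[0]=0x1c [1]=0x6f (big-endian) → word 0x1c6f
id:6 @ bit 10 → (0x1c6f>>10)&0x3f = 0x7  ←
tag:10 @ bit 0 → (0x1c6f>>0)&0x3ff = 0x6f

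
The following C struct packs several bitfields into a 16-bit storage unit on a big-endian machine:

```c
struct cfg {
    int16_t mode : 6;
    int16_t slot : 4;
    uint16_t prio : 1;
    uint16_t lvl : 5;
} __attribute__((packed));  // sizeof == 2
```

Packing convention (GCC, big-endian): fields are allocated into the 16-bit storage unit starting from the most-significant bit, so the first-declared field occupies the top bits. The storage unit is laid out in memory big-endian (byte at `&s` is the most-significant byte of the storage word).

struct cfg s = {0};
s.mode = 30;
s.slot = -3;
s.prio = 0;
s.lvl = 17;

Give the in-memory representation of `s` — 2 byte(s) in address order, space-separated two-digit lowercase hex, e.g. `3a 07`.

7b 51

mode:6 = 30 → 0x1e << 10 → word 0x7800
slot:4 = -3 → 0xd << 6 → word 0x7b40
prio:1 = 0 → 0x0 << 5 → word 0x7b40
lvl:5 = 17 → 0x11 << 0 → word 0x7b51
word = 0x7b51 → big-endian bytes:
  [0]=0x7b  [1]=0x51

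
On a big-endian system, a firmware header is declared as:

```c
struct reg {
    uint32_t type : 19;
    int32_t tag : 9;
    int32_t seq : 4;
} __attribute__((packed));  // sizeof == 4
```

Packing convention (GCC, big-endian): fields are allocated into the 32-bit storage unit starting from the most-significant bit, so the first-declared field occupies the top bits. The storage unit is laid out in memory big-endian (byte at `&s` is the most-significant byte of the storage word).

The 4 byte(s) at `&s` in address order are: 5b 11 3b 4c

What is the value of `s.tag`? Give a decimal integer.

[0]=0x5b [1]=0x11 [2]=0x3b [3]=0x4c (big-endian) → word 0x5b113b4c
type [13+:19] = (word>>13) & 0x7ffff = 186505
tag [4+:9] = (word>>4) & 0x1ff = 436  ←
seq [0+:4] = (word>>0) & 0xf = 12
tag signed 9b, MSB=1: 436 - 512 = -76

-76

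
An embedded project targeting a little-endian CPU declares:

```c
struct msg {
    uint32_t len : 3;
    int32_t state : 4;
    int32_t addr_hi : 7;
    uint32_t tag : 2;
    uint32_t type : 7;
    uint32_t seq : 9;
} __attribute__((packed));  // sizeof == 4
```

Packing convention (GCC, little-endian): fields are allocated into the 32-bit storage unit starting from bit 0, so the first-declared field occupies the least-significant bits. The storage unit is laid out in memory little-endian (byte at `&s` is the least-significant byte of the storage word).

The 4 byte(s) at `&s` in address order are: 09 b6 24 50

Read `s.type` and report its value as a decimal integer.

36

[0]=0x09 [1]=0xb6 [2]=0x24 [3]=0x50 (little-endian) → word 0x5024b609
len:3 @ bit 0 → (0x5024b609>>0)&0x7 = 0x1
state:4 @ bit 3 → (0x5024b609>>3)&0xf = 0x1
addr_hi:7 @ bit 7 → (0x5024b609>>7)&0x7f = 0x6c
tag:2 @ bit 14 → (0x5024b609>>14)&0x3 = 0x2
type:7 @ bit 16 → (0x5024b609>>16)&0x7f = 0x24  ←
seq:9 @ bit 23 → (0x5024b609>>23)&0x1ff = 0xa0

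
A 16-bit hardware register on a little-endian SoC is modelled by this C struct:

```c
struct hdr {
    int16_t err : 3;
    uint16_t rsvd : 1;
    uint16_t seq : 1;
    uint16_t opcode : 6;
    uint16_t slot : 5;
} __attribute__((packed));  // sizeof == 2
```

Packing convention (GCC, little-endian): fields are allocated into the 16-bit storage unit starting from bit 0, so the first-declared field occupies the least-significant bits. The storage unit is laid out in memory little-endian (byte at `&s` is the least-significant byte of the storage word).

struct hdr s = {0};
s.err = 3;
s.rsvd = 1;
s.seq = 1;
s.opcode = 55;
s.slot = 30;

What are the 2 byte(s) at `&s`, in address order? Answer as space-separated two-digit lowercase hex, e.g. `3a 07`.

[0+:3] err=3 & 0x7 = 0x3; word=0x0003
[3+:1] rsvd=1 & 0x1 = 0x1; word=0x000b
[4+:1] seq=1 & 0x1 = 0x1; word=0x001b
[5+:6] opcode=55 & 0x3f = 0x37; word=0x06fb
[11+:5] slot=30 & 0x1f = 0x1e; word=0xf6fb
word = 0xf6fb → little-endian bytes:
  [0]=0xfb  [1]=0xf6

fb f6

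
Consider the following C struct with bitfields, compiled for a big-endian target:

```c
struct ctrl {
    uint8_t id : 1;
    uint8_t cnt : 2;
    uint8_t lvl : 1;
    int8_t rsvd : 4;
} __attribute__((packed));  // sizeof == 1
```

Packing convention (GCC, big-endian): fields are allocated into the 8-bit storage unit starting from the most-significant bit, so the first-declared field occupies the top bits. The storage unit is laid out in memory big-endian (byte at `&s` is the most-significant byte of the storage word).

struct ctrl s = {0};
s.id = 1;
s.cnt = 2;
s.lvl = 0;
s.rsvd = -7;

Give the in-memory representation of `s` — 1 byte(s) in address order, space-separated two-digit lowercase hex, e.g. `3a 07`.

id (1b) val=1 bits=0x1 at bit 7: 0x80
cnt (2b) val=2 bits=0x2 at bit 5: 0xc0
lvl (1b) val=0 bits=0x0 at bit 4: 0xc0
rsvd (4b) val=-7 bits=0x9 at bit 0: 0xc9
word = 0xc9 → big-endian bytes:
  [0]=0xc9

c9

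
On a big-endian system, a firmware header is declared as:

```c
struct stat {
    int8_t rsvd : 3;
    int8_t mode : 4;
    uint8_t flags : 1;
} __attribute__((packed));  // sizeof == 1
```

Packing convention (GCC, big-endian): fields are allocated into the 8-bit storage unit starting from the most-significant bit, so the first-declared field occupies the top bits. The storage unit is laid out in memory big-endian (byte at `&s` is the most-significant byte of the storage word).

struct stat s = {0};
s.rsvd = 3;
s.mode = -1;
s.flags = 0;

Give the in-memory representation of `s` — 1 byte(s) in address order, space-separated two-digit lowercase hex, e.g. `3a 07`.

7e

[5+:3] rsvd=3 & 0x7 = 0x3; word=0x60
[1+:4] mode=-1 & 0xf = 0xf; word=0x7e
[0+:1] flags=0 & 0x1 = 0x0; word=0x7e
word = 0x7e → big-endian bytes:
  [0]=0x7e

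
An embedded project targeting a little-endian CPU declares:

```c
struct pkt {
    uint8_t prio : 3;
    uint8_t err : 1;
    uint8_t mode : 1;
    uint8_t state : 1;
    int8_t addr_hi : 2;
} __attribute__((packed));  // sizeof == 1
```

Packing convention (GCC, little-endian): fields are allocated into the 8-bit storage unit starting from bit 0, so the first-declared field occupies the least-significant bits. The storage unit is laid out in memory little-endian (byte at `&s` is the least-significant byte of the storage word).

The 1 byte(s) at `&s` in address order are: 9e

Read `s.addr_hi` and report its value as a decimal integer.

-2

[0]=0x9e (little-endian) → word 0x9e
prio:3 @ bit 0 → (0x9e>>0)&0x7 = 0x6
err:1 @ bit 3 → (0x9e>>3)&0x1 = 0x1
mode:1 @ bit 4 → (0x9e>>4)&0x1 = 0x1
state:1 @ bit 5 → (0x9e>>5)&0x1 = 0x0
addr_hi:2 @ bit 6 → (0x9e>>6)&0x3 = 0x2  ←
addr_hi signed 2b, MSB=1: 2 - 4 = -2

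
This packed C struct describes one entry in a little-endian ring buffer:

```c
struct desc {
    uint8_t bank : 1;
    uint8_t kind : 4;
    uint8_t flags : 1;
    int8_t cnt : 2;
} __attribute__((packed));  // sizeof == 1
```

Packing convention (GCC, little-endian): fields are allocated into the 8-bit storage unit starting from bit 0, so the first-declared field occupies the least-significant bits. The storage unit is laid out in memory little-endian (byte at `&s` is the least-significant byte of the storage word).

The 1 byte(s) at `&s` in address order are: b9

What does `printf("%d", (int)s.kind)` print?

12

[0]=0xb9 (little-endian) → word 0xb9
bank:1 @ bit 0 → (0xb9>>0)&0x1 = 0x1
kind:4 @ bit 1 → (0xb9>>1)&0xf = 0xc  ←
flags:1 @ bit 5 → (0xb9>>5)&0x1 = 0x1
cnt:2 @ bit 6 → (0xb9>>6)&0x3 = 0x2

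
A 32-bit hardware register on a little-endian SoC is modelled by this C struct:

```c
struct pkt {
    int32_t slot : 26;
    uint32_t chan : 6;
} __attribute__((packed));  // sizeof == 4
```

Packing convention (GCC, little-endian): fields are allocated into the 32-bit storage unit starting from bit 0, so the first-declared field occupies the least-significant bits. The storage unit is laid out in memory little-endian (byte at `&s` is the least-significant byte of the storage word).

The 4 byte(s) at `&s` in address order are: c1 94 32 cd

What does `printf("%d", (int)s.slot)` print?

20092097

[0]=0xc1 [1]=0x94 [2]=0x32 [3]=0xcd (little-endian) → word 0xcd3294c1
slot [0+:26] = (word>>0) & 0x3ffffff = 20092097  ←
chan [26+:6] = (word>>26) & 0x3f = 51
slot signed 26b, MSB=0: value = 20092097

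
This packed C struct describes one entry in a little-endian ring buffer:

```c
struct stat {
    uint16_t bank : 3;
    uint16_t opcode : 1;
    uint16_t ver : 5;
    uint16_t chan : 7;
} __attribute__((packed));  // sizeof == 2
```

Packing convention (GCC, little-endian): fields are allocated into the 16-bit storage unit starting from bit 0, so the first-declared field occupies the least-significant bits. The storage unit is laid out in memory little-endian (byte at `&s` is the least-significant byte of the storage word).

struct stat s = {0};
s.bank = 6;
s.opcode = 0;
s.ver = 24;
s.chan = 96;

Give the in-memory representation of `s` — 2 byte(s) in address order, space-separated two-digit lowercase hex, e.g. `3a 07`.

86 c1

[0+:3] bank=6 & 0x7 = 0x6; word=0x0006
[3+:1] opcode=0 & 0x1 = 0x0; word=0x0006
[4+:5] ver=24 & 0x1f = 0x18; word=0x0186
[9+:7] chan=96 & 0x7f = 0x60; word=0xc186
word = 0xc186 → little-endian bytes:
  [0]=0x86  [1]=0xc1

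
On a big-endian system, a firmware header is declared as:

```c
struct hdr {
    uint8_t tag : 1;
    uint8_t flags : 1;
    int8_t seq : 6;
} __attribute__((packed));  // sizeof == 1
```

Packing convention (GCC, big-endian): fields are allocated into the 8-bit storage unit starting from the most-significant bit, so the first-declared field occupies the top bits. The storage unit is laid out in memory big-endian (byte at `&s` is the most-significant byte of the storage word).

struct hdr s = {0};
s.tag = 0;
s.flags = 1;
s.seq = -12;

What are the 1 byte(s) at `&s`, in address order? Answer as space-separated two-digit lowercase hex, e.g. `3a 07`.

74

tag (1b) val=0 bits=0x0 at bit 7: 0x00
flags (1b) val=1 bits=0x1 at bit 6: 0x40
seq (6b) val=-12 bits=0x34 at bit 0: 0x74
word = 0x74 → big-endian bytes:
  [0]=0x74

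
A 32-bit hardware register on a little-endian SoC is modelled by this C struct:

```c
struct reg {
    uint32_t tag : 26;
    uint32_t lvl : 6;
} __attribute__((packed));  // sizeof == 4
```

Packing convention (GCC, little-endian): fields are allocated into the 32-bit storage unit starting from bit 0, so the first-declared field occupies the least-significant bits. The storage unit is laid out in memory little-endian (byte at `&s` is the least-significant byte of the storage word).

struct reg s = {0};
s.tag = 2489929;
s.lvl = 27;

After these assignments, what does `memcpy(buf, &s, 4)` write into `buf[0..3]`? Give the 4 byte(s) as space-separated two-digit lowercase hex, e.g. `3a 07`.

49 fe 25 6c

tag (26b) val=2489929 bits=0x25fe49 at bit 0: 0x0025fe49
lvl (6b) val=27 bits=0x1b at bit 26: 0x6c25fe49
word = 0x6c25fe49 → little-endian bytes:
  [0]=0x49  [1]=0xfe  [2]=0x25  [3]=0x6c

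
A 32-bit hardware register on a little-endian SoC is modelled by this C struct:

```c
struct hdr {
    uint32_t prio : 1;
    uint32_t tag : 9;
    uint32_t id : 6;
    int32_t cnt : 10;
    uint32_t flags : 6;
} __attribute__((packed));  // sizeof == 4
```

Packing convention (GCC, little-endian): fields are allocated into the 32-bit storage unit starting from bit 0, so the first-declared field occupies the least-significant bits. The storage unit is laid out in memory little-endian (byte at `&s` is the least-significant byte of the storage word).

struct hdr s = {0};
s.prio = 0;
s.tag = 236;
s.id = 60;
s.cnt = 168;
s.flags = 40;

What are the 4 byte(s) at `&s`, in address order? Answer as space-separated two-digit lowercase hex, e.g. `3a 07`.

d8 f1 a8 a0

prio (1b) val=0 bits=0x0 at bit 0: 0x00000000
tag (9b) val=236 bits=0xec at bit 1: 0x000001d8
id (6b) val=60 bits=0x3c at bit 10: 0x0000f1d8
cnt (10b) val=168 bits=0xa8 at bit 16: 0x00a8f1d8
flags (6b) val=40 bits=0x28 at bit 26: 0xa0a8f1d8
word = 0xa0a8f1d8 → little-endian bytes:
  [0]=0xd8  [1]=0xf1  [2]=0xa8  [3]=0xa0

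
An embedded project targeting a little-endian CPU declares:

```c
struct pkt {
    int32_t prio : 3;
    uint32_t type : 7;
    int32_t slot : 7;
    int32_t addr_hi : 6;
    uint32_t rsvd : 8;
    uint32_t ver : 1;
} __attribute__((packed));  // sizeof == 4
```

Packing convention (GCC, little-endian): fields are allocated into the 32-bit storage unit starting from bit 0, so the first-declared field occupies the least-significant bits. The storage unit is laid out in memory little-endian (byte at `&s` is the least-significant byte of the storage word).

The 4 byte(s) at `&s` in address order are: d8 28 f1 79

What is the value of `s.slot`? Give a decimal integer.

[0]=0xd8 [1]=0x28 [2]=0xf1 [3]=0x79 (little-endian) → word 0x79f128d8
prio:3 @ bit 0 → (0x79f128d8>>0)&0x7 = 0x0
type:7 @ bit 3 → (0x79f128d8>>3)&0x7f = 0x1b
slot:7 @ bit 10 → (0x79f128d8>>10)&0x7f = 0x4a  ←
addr_hi:6 @ bit 17 → (0x79f128d8>>17)&0x3f = 0x38
rsvd:8 @ bit 23 → (0x79f128d8>>23)&0xff = 0xf3
ver:1 @ bit 31 → (0x79f128d8>>31)&0x1 = 0x0
slot signed 7b, MSB=1: 74 - 128 = -54

-54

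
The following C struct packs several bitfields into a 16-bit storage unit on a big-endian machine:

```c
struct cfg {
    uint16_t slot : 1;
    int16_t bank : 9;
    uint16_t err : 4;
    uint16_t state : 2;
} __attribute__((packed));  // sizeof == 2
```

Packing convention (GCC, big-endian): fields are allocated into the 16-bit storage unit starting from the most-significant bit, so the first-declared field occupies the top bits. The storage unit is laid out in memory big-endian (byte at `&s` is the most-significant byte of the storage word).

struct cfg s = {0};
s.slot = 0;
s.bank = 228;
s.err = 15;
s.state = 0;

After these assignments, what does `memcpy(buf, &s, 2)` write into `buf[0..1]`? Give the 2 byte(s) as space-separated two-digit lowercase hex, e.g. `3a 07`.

slot (1b) val=0 bits=0x0 at bit 15: 0x0000
bank (9b) val=228 bits=0xe4 at bit 6: 0x3900
err (4b) val=15 bits=0xf at bit 2: 0x393c
state (2b) val=0 bits=0x0 at bit 0: 0x393c
word = 0x393c → big-endian bytes:
  [0]=0x39  [1]=0x3c

39 3c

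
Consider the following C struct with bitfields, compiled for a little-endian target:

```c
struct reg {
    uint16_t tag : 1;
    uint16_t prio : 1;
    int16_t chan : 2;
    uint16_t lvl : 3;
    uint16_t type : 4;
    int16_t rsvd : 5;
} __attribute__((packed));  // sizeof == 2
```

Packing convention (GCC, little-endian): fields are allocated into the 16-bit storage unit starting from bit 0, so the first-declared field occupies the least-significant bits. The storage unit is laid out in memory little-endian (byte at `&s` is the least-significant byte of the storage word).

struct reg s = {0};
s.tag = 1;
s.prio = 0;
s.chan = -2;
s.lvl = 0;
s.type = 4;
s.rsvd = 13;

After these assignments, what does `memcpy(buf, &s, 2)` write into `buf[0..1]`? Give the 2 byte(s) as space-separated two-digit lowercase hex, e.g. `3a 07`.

09 6a

[0+:1] tag=1 & 0x1 = 0x1; word=0x0001
[1+:1] prio=0 & 0x1 = 0x0; word=0x0001
[2+:2] chan=-2 & 0x3 = 0x2; word=0x0009
[4+:3] lvl=0 & 0x7 = 0x0; word=0x0009
[7+:4] type=4 & 0xf = 0x4; word=0x0209
[11+:5] rsvd=13 & 0x1f = 0xd; word=0x6a09
word = 0x6a09 → little-endian bytes:
  [0]=0x09  [1]=0x6a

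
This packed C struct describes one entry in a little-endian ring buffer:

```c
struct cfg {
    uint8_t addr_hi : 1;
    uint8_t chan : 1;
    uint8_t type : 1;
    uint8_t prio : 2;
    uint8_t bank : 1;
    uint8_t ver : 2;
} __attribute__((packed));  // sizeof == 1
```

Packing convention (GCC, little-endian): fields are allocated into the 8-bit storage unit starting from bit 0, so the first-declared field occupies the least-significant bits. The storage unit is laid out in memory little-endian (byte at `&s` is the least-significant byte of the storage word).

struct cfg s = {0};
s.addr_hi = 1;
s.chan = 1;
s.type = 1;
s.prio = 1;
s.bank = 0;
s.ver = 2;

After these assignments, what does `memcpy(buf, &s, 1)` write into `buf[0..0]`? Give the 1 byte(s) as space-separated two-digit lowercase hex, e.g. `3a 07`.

8f

addr_hi (1b) val=1 bits=0x1 at bit 0: 0x01
chan (1b) val=1 bits=0x1 at bit 1: 0x03
type (1b) val=1 bits=0x1 at bit 2: 0x07
prio (2b) val=1 bits=0x1 at bit 3: 0x0f
bank (1b) val=0 bits=0x0 at bit 5: 0x0f
ver (2b) val=2 bits=0x2 at bit 6: 0x8f
word = 0x8f → little-endian bytes:
  [0]=0x8f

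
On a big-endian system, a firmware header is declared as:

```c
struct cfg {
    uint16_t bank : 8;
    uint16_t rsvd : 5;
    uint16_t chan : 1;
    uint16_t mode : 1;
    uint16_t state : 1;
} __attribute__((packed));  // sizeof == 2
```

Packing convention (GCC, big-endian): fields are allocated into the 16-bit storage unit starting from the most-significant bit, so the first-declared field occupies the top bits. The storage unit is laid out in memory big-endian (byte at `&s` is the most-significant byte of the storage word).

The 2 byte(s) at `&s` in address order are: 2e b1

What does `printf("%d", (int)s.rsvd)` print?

[0]=0x2e [1]=0xb1 (big-endian) → word 0x2eb1
bank:8 @ bit 8 → (0x2eb1>>8)&0xff = 0x2e
rsvd:5 @ bit 3 → (0x2eb1>>3)&0x1f = 0x16  ←
chan:1 @ bit 2 → (0x2eb1>>2)&0x1 = 0x0
mode:1 @ bit 1 → (0x2eb1>>1)&0x1 = 0x0
state:1 @ bit 0 → (0x2eb1>>0)&0x1 = 0x1

22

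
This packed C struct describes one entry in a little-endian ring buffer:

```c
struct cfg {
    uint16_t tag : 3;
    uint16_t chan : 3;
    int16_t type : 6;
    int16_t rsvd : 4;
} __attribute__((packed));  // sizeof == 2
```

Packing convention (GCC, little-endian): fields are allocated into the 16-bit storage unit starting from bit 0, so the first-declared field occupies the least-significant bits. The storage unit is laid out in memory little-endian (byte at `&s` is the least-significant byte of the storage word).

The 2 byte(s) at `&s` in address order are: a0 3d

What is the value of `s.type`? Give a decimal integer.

[0]=0xa0 [1]=0x3d (little-endian) → word 0x3da0
tag [0+:3] = (word>>0) & 0x7 = 0
chan [3+:3] = (word>>3) & 0x7 = 4
type [6+:6] = (word>>6) & 0x3f = 54  ←
rsvd [12+:4] = (word>>12) & 0xf = 3
type signed 6b, MSB=1: 54 - 64 = -10

-10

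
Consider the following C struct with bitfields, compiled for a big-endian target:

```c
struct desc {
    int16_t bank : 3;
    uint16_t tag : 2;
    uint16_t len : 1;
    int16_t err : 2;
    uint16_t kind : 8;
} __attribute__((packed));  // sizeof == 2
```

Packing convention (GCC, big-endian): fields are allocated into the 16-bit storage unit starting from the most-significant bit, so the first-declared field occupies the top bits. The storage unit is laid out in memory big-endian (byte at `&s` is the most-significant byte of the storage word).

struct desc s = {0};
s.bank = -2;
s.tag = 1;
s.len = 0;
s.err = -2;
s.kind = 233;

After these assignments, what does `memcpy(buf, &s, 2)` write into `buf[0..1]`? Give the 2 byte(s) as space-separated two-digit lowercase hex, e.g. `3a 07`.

ca e9

[13+:3] bank=-2 & 0x7 = 0x6; word=0xc000
[11+:2] tag=1 & 0x3 = 0x1; word=0xc800
[10+:1] len=0 & 0x1 = 0x0; word=0xc800
[8+:2] err=-2 & 0x3 = 0x2; word=0xca00
[0+:8] kind=233 & 0xff = 0xe9; word=0xcae9
word = 0xcae9 → big-endian bytes:
  [0]=0xca  [1]=0xe9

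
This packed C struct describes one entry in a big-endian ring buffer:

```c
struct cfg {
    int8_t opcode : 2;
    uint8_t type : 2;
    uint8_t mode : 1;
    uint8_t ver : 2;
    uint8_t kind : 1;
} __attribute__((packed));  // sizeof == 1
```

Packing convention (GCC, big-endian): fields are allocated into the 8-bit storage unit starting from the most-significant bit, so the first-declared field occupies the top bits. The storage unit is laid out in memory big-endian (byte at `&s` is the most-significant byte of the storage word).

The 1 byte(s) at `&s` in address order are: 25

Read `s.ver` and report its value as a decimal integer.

[0]=0x25 (big-endian) → word 0x25
opcode [6+:2] = (word>>6) & 0x3 = 0
type [4+:2] = (word>>4) & 0x3 = 2
mode [3+:1] = (word>>3) & 0x1 = 0
ver [1+:2] = (word>>1) & 0x3 = 2  ←
kind [0+:1] = (word>>0) & 0x1 = 1

2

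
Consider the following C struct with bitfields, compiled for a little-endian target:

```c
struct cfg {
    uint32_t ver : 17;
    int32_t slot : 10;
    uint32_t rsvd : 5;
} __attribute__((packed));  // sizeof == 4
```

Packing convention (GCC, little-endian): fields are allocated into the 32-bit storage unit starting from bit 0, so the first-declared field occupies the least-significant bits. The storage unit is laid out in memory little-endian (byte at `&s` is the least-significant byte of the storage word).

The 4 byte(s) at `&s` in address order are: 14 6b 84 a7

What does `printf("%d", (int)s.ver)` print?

[0]=0x14 [1]=0x6b [2]=0x84 [3]=0xa7 (little-endian) → word 0xa7846b14
ver:17 @ bit 0 → (0xa7846b14>>0)&0x1ffff = 0x6b14  ←
slot:10 @ bit 17 → (0xa7846b14>>17)&0x3ff = 0x3c2
rsvd:5 @ bit 27 → (0xa7846b14>>27)&0x1f = 0x14

27412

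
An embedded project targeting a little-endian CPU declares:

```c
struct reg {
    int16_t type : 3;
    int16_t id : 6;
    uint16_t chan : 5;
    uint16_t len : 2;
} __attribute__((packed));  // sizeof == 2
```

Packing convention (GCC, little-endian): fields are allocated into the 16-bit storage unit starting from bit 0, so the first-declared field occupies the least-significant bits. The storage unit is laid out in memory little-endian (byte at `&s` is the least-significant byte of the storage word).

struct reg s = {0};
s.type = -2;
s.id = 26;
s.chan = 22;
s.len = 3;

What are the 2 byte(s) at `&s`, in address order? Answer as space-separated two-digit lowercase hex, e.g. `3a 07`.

type:3 = -2 → 0x6 << 0 → word 0x0006
id:6 = 26 → 0x1a << 3 → word 0x00d6
chan:5 = 22 → 0x16 << 9 → word 0x2cd6
len:2 = 3 → 0x3 << 14 → word 0xecd6
word = 0xecd6 → little-endian bytes:
  [0]=0xd6  [1]=0xec

d6 ec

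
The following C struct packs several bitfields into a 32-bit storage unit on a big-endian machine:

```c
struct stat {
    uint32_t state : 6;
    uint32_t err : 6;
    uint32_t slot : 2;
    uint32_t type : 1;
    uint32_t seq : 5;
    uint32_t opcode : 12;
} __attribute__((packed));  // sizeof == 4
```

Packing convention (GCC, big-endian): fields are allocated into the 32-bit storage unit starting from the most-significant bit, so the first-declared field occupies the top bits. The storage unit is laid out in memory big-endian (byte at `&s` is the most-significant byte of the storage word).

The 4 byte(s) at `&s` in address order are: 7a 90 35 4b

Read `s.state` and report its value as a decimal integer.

30

[0]=0x7a [1]=0x90 [2]=0x35 [3]=0x4b (big-endian) → word 0x7a90354b
state [26+:6] = (word>>26) & 0x3f = 30  ←
err [20+:6] = (word>>20) & 0x3f = 41
slot [18+:2] = (word>>18) & 0x3 = 0
type [17+:1] = (word>>17) & 0x1 = 0
seq [12+:5] = (word>>12) & 0x1f = 3
opcode [0+:12] = (word>>0) & 0xfff = 1355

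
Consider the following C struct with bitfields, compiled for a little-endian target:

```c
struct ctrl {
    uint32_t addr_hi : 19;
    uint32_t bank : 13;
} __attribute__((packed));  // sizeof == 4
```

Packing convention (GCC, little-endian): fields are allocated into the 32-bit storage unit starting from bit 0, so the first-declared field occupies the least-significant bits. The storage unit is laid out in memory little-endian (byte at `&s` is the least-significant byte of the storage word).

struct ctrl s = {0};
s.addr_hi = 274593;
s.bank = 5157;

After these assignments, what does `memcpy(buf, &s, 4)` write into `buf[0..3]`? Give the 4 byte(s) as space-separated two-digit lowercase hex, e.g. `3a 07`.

a1 30 2c a1

[0+:19] addr_hi=274593 & 0x7ffff = 0x430a1; word=0x000430a1
[19+:13] bank=5157 & 0x1fff = 0x1425; word=0xa12c30a1
word = 0xa12c30a1 → little-endian bytes:
  [0]=0xa1  [1]=0x30  [2]=0x2c  [3]=0xa1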